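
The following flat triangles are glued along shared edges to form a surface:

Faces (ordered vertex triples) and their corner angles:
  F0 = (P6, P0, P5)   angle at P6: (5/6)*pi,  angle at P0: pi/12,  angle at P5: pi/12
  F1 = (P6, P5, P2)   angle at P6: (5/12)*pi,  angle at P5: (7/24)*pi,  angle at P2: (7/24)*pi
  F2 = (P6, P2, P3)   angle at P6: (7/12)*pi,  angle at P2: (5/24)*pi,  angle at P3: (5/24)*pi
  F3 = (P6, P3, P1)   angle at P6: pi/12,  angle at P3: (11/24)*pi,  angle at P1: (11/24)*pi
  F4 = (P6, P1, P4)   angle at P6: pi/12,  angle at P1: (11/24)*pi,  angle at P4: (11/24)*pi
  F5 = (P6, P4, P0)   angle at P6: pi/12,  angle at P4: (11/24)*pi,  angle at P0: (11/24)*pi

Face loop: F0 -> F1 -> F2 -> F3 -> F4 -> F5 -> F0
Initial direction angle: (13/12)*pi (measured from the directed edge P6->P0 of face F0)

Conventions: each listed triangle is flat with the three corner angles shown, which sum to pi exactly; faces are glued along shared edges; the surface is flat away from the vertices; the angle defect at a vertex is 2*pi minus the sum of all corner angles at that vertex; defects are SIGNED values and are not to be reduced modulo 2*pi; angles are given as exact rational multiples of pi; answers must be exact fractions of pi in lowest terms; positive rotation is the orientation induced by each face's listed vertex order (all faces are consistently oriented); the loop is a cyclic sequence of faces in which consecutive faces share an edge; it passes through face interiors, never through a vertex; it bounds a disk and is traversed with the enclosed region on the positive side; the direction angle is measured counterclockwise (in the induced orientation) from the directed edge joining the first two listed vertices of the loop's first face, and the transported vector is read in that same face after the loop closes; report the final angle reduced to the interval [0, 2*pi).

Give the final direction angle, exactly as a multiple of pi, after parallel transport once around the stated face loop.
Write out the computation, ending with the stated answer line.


enclosed vertex P6: corner angles sum to (25/12)*pi, defect = 2*pi - (25/12)*pi = -pi/12
the final direction is the initial angle plus the enclosed defects, taken mod 2*pi in the induced orientation
final angle = (13/12)*pi - pi/12 = pi (mod 2*pi)

Answer: final direction angle = pi


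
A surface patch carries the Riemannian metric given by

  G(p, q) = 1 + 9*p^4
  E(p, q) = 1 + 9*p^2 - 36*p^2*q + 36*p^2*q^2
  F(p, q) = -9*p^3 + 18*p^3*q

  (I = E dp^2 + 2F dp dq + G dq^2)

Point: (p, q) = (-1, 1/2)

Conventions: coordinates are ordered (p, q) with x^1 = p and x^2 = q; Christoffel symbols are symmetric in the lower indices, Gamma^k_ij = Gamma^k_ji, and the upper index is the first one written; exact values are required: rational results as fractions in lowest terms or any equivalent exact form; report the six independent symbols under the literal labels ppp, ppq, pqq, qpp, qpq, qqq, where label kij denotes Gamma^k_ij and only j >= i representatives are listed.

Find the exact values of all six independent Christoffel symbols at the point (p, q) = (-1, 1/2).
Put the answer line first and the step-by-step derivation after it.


Answer: Gamma_ppp = 0, Gamma_ppq = 0, Gamma_pqq = 0, Gamma_qpp = 0, Gamma_qpq = -9/5, Gamma_qqq = 0

E = 1, F = 0, G = 10 at the point
E_p = 0, E_q = 0, F_p = 0, F_q = -18, G_p = -36, G_q = 0
EG - F^2 = 10;  g^inv = (1/10) * [[10, 0], [0, 1]]
first-kind symbols [ij,l] = (1/2)(d_i g_jl + d_j g_il - d_l g_ij): [pp,p] = E_p/2 = 0, [pp,q] = F_p - E_q/2 = 0, [pq,p] = E_q/2 = 0, [pq,q] = G_p/2 = -18, [qq,p] = F_q - G_p/2 = 0, [qq,q] = G_q/2 = 0
Gamma^p_ij = (G*[ij,p] - F*[ij,q])/(EG - F^2), Gamma^q_ij = (E*[ij,q] - F*[ij,p])/(EG - F^2)


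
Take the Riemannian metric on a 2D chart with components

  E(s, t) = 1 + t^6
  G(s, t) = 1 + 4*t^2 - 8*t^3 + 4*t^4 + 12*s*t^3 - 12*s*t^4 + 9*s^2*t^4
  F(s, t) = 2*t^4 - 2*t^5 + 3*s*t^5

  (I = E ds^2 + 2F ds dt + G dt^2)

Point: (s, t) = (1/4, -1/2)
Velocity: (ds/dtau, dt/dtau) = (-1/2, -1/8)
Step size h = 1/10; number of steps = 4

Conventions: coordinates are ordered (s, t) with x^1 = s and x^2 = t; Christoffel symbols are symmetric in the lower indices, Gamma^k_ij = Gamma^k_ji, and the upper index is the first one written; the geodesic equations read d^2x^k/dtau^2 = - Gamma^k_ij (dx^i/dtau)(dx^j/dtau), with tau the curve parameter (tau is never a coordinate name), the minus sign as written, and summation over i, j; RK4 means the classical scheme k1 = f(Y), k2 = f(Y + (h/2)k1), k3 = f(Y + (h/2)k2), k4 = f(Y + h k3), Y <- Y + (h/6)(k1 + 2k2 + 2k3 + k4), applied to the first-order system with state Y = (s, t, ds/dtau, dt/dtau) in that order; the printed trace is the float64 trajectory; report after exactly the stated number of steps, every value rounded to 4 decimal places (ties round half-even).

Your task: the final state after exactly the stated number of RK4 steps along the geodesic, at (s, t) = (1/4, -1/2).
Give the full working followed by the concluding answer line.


f(Y) = (ds/dtau, dt/dtau, -Gamma^s_ij Y'^i Y'^j, -Gamma^t_ij Y'^i Y'^j) with the Gammas evaluated at the stage position; h = 0.100000; intermediate values shown to 6 dp
step 0: s = 0.2500, t = -0.5000, ds/dtau = -0.5000, dt/dtau = -0.1250
step 1:
  k1: at (s, t) = (0.250000, -0.500000), (ds/dtau, dt/dtau) = (-0.500000, -0.125000); Gamma_sss = 0.000000, Gamma_sst = -0.034237, Gamma_stt = -0.148359, Gamma_tss = 0.000000, Gamma_tst = -0.359486, Gamma_ttt = -1.557775; k1 = (-0.500000, -0.125000, 0.006598, 0.069276)
  k2: at (s, t) = (0.225000, -0.506250), (ds/dtau, dt/dtau) = (-0.499670, -0.121536); Gamma_sss = 0.000000, Gamma_sst = -0.035065, Gamma_stt = -0.152394, Gamma_tss = 0.000000, Gamma_tst = -0.365408, Gamma_ttt = -1.588095; k2 = (-0.499670, -0.121536, 0.006510, 0.067839)
  k3: at (s, t) = (0.225016, -0.506077), (ds/dtau, dt/dtau) = (-0.499675, -0.121608); Gamma_sss = 0.000000, Gamma_sst = -0.035025, Gamma_stt = -0.152302, Gamma_tss = 0.000000, Gamma_tst = -0.365208, Gamma_ttt = -1.588070; k3 = (-0.499675, -0.121608, 0.006509, 0.067869)
  k4: at (s, t) = (0.200033, -0.512161), (ds/dtau, dt/dtau) = (-0.499349, -0.118213); Gamma_sss = 0.000000, Gamma_sst = -0.035784, Gamma_stt = -0.156151, Gamma_tss = 0.000000, Gamma_tst = -0.370644, Gamma_ttt = -1.617398; k4 = (-0.499349, -0.118213, 0.006407, 0.066360)
  Y <- Y + (h/6)(k1 + 2k2 + 2k3 + k4): s = 0.2000, t = -0.5122, ds/dtau = -0.4993, dt/dtau = -0.1182
step 2:
  k1: at (s, t) = (0.200033, -0.512158), (ds/dtau, dt/dtau) = (-0.499349, -0.118216); Gamma_sss = 0.000000, Gamma_sst = -0.035783, Gamma_stt = -0.156149, Gamma_tss = 0.000000, Gamma_tst = -0.370641, Gamma_ttt = -1.617398; k1 = (-0.499349, -0.118216, 0.006407, 0.066362)
  k2: at (s, t) = (0.175065, -0.518069), (ds/dtau, dt/dtau) = (-0.499029, -0.114898); Gamma_sss = 0.000000, Gamma_sst = -0.036470, Gamma_stt = -0.159803, Gamma_tss = 0.000000, Gamma_tst = -0.375587, Gamma_ttt = -1.645715; k2 = (-0.499029, -0.114898, 0.006292, 0.064796)
  k3: at (s, t) = (0.175081, -0.517903), (ds/dtau, dt/dtau) = (-0.499035, -0.114976); Gamma_sss = 0.000000, Gamma_sst = -0.036433, Gamma_stt = -0.159716, Gamma_tss = 0.000000, Gamma_tst = -0.375404, Gamma_ttt = -1.645715; k3 = (-0.499035, -0.114976, 0.006292, 0.064835)
  k4: at (s, t) = (0.150129, -0.523656), (ds/dtau, dt/dtau) = (-0.498720, -0.111732); Gamma_sss = 0.000000, Gamma_sst = -0.037053, Gamma_stt = -0.163179, Gamma_tss = 0.000000, Gamma_tst = -0.379891, Gamma_ttt = -1.673035; k4 = (-0.498720, -0.111732, 0.006167, 0.063224)
  Y <- Y + (h/6)(k1 + 2k2 + 2k3 + k4): s = 0.1501, t = -0.5237, ds/dtau = -0.4987, dt/dtau = -0.1117
step 3:
  k1: at (s, t) = (0.150129, -0.523653), (ds/dtau, dt/dtau) = (-0.498720, -0.111735); Gamma_sss = 0.000000, Gamma_sst = -0.037052, Gamma_stt = -0.163178, Gamma_tss = 0.000000, Gamma_tst = -0.379888, Gamma_ttt = -1.673035; k1 = (-0.498720, -0.111735, 0.006167, 0.063226)
  k2: at (s, t) = (0.125193, -0.529240), (ds/dtau, dt/dtau) = (-0.498412, -0.108574); Gamma_sss = 0.000000, Gamma_sst = -0.037603, Gamma_stt = -0.166444, Gamma_tss = 0.000000, Gamma_tst = -0.383916, Gamma_ttt = -1.699354; k2 = (-0.498412, -0.108574, 0.006032, 0.061583)
  k3: at (s, t) = (0.125209, -0.529082), (ds/dtau, dt/dtau) = (-0.498419, -0.108656); Gamma_sss = 0.000000, Gamma_sst = -0.037568, Gamma_stt = -0.166363, Gamma_tss = 0.000000, Gamma_tst = -0.383749, Gamma_ttt = -1.699375; k3 = (-0.498419, -0.108656, 0.006033, 0.061628)
  k4: at (s, t) = (0.100288, -0.534519), (ds/dtau, dt/dtau) = (-0.498117, -0.105572); Gamma_sss = 0.000000, Gamma_sst = -0.038054, Gamma_stt = -0.169440, Gamma_tss = 0.000000, Gamma_tst = -0.387352, Gamma_ttt = -1.724714; k4 = (-0.498117, -0.105572, 0.005891, 0.059962)
  Y <- Y + (h/6)(k1 + 2k2 + 2k3 + k4): s = 0.1003, t = -0.5345, ds/dtau = -0.4981, dt/dtau = -0.1056
step 4:
  k1: at (s, t) = (0.100288, -0.534516), (ds/dtau, dt/dtau) = (-0.498117, -0.105575); Gamma_sss = 0.000000, Gamma_sst = -0.038054, Gamma_stt = -0.169439, Gamma_tss = 0.000000, Gamma_tst = -0.387349, Gamma_ttt = -1.724715; k1 = (-0.498117, -0.105575, 0.005891, 0.059964)
  k2: at (s, t) = (0.075382, -0.539795), (ds/dtau, dt/dtau) = (-0.497823, -0.102577); Gamma_sss = 0.000000, Gamma_sst = -0.038475, Gamma_stt = -0.172322, Gamma_tss = 0.000000, Gamma_tst = -0.390529, Gamma_ttt = -1.749082; k2 = (-0.497823, -0.102577, 0.005743, 0.058288)
  k3: at (s, t) = (0.075397, -0.539645), (ds/dtau, dt/dtau) = (-0.497830, -0.102660); Gamma_sss = 0.000000, Gamma_sst = -0.038443, Gamma_stt = -0.172247, Gamma_tss = 0.000000, Gamma_tst = -0.390379, Gamma_ttt = -1.749123; k3 = (-0.497830, -0.102660, 0.005745, 0.058337)
  k4: at (s, t) = (0.050505, -0.544782), (ds/dtau, dt/dtau) = (-0.497543, -0.099741); Gamma_sss = 0.000000, Gamma_sst = -0.038805, Gamma_stt = -0.174947, Gamma_tss = 0.000000, Gamma_tst = -0.393171, Gamma_ttt = -1.772544; k4 = (-0.497543, -0.099741, 0.005592, 0.056656)
  Y <- Y + (h/6)(k1 + 2k2 + 2k3 + k4): s = 0.0505, t = -0.5448, ds/dtau = -0.4975, dt/dtau = -0.0997

Answer: s = 0.0505, t = -0.5448, ds/dtau = -0.4975, dt/dtau = -0.0997


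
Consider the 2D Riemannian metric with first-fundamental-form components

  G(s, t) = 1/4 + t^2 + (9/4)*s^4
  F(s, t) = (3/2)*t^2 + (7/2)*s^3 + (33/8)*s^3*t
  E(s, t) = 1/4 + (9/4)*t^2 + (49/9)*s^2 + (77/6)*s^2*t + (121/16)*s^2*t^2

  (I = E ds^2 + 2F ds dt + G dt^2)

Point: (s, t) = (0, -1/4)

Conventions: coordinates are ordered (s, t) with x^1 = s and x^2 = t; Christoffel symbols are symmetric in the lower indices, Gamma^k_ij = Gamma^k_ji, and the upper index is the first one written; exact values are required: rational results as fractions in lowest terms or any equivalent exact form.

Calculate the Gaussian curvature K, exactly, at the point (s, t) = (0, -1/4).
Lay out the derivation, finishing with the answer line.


E = 25/64, F = 3/32, G = 5/16, EG - F^2 = 29/256 at the point
E_s = 0, E_t = -9/8, F_s = 0, F_t = -3/4, G_s = 0, G_t = -1/2
E_tt = 9/2, F_st = 0, G_ss = 0
Using the Brioschi determinant formula for K from the metric derivatives:
M1 = [[-E_tt/2 + F_st - G_ss/2, E_s/2, F_s - E_t/2], [F_t - G_s/2, E, F], [G_t/2, F, G]] = [[-9/4, 0, 9/16], [-3/4, 25/64, 3/32], [-1/4, 3/32, 5/16]]; det M1 = -981/4096
M2 = [[0, E_t/2, G_s/2], [E_t/2, E, F], [G_s/2, F, G]] = [[0, -9/16, 0], [-9/16, 25/64, 3/32], [0, 3/32, 5/16]]; det M2 = -405/4096
det M1 - det M2 = -9/64; K = -9/64 / (29/256)^2 = -9216/841

Answer: K = -9216/841


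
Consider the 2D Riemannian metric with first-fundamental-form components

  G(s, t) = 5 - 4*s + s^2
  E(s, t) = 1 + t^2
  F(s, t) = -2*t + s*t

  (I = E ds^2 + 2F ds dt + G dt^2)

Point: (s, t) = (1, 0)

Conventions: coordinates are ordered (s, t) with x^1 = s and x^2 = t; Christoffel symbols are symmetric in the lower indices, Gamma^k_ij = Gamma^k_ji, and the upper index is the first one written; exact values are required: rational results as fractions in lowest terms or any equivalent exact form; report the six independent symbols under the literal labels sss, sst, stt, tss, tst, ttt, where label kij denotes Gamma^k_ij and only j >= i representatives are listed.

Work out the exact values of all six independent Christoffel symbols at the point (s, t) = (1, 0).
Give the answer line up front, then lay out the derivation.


Answer: Gamma_sss = 0, Gamma_sst = 0, Gamma_stt = 0, Gamma_tss = 0, Gamma_tst = -1/2, Gamma_ttt = 0

E = 1, F = 0, G = 2 at the point
E_s = 0, E_t = 0, F_s = 0, F_t = -1, G_s = -2, G_t = 0
EG - F^2 = 2;  g^inv = (1/2) * [[2, 0], [0, 1]]
first-kind symbols [ij,l] = (1/2)(d_i g_jl + d_j g_il - d_l g_ij): [ss,s] = E_s/2 = 0, [ss,t] = F_s - E_t/2 = 0, [st,s] = E_t/2 = 0, [st,t] = G_s/2 = -1, [tt,s] = F_t - G_s/2 = 0, [tt,t] = G_t/2 = 0
Gamma^s_ij = (G*[ij,s] - F*[ij,t])/(EG - F^2), Gamma^t_ij = (E*[ij,t] - F*[ij,s])/(EG - F^2)


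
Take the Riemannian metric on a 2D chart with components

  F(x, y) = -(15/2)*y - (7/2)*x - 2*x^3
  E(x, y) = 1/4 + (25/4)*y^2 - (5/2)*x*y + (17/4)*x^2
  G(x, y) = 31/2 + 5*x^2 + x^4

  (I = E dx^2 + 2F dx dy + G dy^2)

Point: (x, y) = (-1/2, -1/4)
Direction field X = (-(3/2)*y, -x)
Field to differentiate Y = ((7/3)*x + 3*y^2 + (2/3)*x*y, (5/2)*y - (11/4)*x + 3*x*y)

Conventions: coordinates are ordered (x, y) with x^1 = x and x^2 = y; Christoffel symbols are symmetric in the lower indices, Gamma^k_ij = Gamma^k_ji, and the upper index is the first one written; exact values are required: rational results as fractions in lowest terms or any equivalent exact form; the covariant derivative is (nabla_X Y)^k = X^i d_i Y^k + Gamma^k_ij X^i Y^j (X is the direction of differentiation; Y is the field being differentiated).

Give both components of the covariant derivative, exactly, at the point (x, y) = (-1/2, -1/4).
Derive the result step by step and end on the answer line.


E = 89/64, F = 31/8, G = 269/16 at the point
E_x = -29/8, E_y = -15/8, F_x = -5, F_y = -15/2, G_x = -11/2, G_y = 0
EG - F^2 = 8565/1024;  g^inv = (1024/8565) * [[269/16, -31/8], [-31/8, 89/64]]
first-kind symbols [ij,l] = (1/2)(d_i g_jl + d_j g_il - d_l g_ij): [xx,x] = E_x/2 = -29/16, [xx,y] = F_x - E_y/2 = -65/16, [xy,x] = E_y/2 = -15/16, [xy,y] = G_x/2 = -11/4, [yy,x] = F_y - G_x/2 = -19/4, [yy,y] = G_y/2 = 0
Gamma^x_ij = (G*[ij,x] - F*[ij,y])/(EG - F^2), Gamma^y_ij = (E*[ij,y] - F*[ij,x])/(EG - F^2)
Gamma_xxx = -5028/2855, Gamma_xxy = -5228/8565, Gamma_xyy = -81776/8565, Gamma_yxx = 469/2855, Gamma_yxy = -196/8565, Gamma_yyy = 18848/8565
X = (3/8, 1/2), Y = (-43/48, 9/8) at the point

Answer: (nabla_X Y)^x = -800405/164448, (nabla_X Y)^y = 243869/657792


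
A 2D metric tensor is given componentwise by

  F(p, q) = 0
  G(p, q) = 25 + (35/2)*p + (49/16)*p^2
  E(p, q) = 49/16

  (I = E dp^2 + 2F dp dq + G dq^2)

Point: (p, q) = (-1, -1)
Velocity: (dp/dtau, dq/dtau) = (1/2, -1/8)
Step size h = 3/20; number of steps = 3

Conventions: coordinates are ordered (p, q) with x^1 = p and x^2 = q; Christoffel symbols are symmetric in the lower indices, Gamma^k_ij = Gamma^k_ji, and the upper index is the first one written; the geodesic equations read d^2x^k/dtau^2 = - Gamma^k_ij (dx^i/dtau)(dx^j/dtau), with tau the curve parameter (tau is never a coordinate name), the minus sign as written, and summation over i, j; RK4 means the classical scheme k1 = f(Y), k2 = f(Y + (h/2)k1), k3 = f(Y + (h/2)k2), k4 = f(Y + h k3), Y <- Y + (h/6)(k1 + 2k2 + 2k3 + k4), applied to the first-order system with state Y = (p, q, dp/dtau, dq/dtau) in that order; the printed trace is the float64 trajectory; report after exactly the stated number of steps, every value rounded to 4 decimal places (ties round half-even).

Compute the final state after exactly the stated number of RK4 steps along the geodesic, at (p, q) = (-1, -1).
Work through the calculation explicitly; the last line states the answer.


f(Y) = (dp/dtau, dq/dtau, -Gamma^p_ij Y'^i Y'^j, -Gamma^q_ij Y'^i Y'^j) with the Gammas evaluated at the stage position; h = 0.150000; intermediate values shown to 6 dp
step 0: p = -1.0000, q = -1.0000, dp/dtau = 0.5000, dq/dtau = -0.1250
step 1:
  k1: at (p, q) = (-1.000000, -1.000000), (dp/dtau, dq/dtau) = (0.500000, -0.125000); Gamma_ppp = 0.000000, Gamma_ppq = 0.000000, Gamma_pqq = -1.857143, Gamma_qpp = 0.000000, Gamma_qpq = 0.538462, Gamma_qqq = 0.000000; k1 = (0.500000, -0.125000, 0.029018, 0.067308)
  k2: at (p, q) = (-0.962500, -1.009375), (dp/dtau, dq/dtau) = (0.502176, -0.119952); Gamma_ppp = 0.000000, Gamma_ppq = 0.000000, Gamma_pqq = -1.894643, Gamma_qpp = 0.000000, Gamma_qpq = 0.527804, Gamma_qqq = 0.000000; k2 = (0.502176, -0.119952, 0.027261, 0.063587)
  k3: at (p, q) = (-0.962337, -1.008996), (dp/dtau, dq/dtau) = (0.502045, -0.120231); Gamma_ppp = 0.000000, Gamma_ppq = 0.000000, Gamma_pqq = -1.894806, Gamma_qpp = 0.000000, Gamma_qpq = 0.527758, Gamma_qqq = 0.000000; k3 = (0.502045, -0.120231, 0.027390, 0.063712)
  k4: at (p, q) = (-0.924693, -1.018035), (dp/dtau, dq/dtau) = (0.504109, -0.115443); Gamma_ppp = 0.000000, Gamma_ppq = 0.000000, Gamma_pqq = -1.932450, Gamma_qpp = 0.000000, Gamma_qpq = 0.517478, Gamma_qqq = 0.000000; k4 = (0.504109, -0.115443, 0.025754, 0.060230)
  Y <- Y + (h/6)(k1 + 2k2 + 2k3 + k4): p = -0.9247, q = -1.0180, dp/dtau = 0.5041, dq/dtau = -0.1154
step 2:
  k1: at (p, q) = (-0.924686, -1.018020), (dp/dtau, dq/dtau) = (0.504102, -0.115447); Gamma_ppp = 0.000000, Gamma_ppq = 0.000000, Gamma_pqq = -1.932457, Gamma_qpp = 0.000000, Gamma_qpq = 0.517476, Gamma_qqq = 0.000000; k1 = (0.504102, -0.115447, 0.025756, 0.060231)
  k2: at (p, q) = (-0.886879, -1.026679), (dp/dtau, dq/dtau) = (0.506034, -0.110929); Gamma_ppp = 0.000000, Gamma_ppq = 0.000000, Gamma_pqq = -1.970264, Gamma_qpp = 0.000000, Gamma_qpq = 0.507546, Gamma_qqq = 0.000000; k2 = (0.506034, -0.110929, 0.024245, 0.056981)
  k3: at (p, q) = (-0.886734, -1.026340), (dp/dtau, dq/dtau) = (0.505920, -0.111173); Gamma_ppp = 0.000000, Gamma_ppq = 0.000000, Gamma_pqq = -1.970409, Gamma_qpp = 0.000000, Gamma_qpq = 0.507509, Gamma_qqq = 0.000000; k3 = (0.505920, -0.111173, 0.024353, 0.057089)
  k4: at (p, q) = (-0.848798, -1.034696), (dp/dtau, dq/dtau) = (0.507755, -0.106883); Gamma_ppp = 0.000000, Gamma_ppq = 0.000000, Gamma_pqq = -2.008345, Gamma_qpp = 0.000000, Gamma_qpq = 0.497923, Gamma_qqq = 0.000000; k4 = (0.507755, -0.106883, 0.022943, 0.054045)
  Y <- Y + (h/6)(k1 + 2k2 + 2k3 + k4): p = -0.8488, q = -1.0347, dp/dtau = 0.5077, dq/dtau = -0.1069
step 3:
  k1: at (p, q) = (-0.848792, -1.034684), (dp/dtau, dq/dtau) = (0.507749, -0.106886); Gamma_ppp = 0.000000, Gamma_ppq = 0.000000, Gamma_pqq = -2.008351, Gamma_qpp = 0.000000, Gamma_qpq = 0.497921, Gamma_qqq = 0.000000; k1 = (0.507749, -0.106886, 0.022945, 0.054046)
  k2: at (p, q) = (-0.810711, -1.042700), (dp/dtau, dq/dtau) = (0.509470, -0.102833); Gamma_ppp = 0.000000, Gamma_ppq = 0.000000, Gamma_pqq = -2.046432, Gamma_qpp = 0.000000, Gamma_qpq = 0.488655, Gamma_qqq = 0.000000; k2 = (0.509470, -0.102833, 0.021640, 0.051202)
  k3: at (p, q) = (-0.810582, -1.042396), (dp/dtau, dq/dtau) = (0.509372, -0.103046); Gamma_ppp = 0.000000, Gamma_ppq = 0.000000, Gamma_pqq = -2.046561, Gamma_qpp = 0.000000, Gamma_qpq = 0.488625, Gamma_qqq = 0.000000; k3 = (0.509372, -0.103046, 0.021731, 0.051295)
  k4: at (p, q) = (-0.772386, -1.050140), (dp/dtau, dq/dtau) = (0.511009, -0.099192); Gamma_ppp = 0.000000, Gamma_ppq = 0.000000, Gamma_pqq = -2.084757, Gamma_qpp = 0.000000, Gamma_qpq = 0.479672, Gamma_qqq = 0.000000; k4 = (0.511009, -0.099192, 0.020512, 0.048627)
  Y <- Y + (h/6)(k1 + 2k2 + 2k3 + k4): p = -0.7724, q = -1.0501, dp/dtau = 0.5110, dq/dtau = -0.0992

Answer: p = -0.7724, q = -1.0501, dp/dtau = 0.5110, dq/dtau = -0.0992


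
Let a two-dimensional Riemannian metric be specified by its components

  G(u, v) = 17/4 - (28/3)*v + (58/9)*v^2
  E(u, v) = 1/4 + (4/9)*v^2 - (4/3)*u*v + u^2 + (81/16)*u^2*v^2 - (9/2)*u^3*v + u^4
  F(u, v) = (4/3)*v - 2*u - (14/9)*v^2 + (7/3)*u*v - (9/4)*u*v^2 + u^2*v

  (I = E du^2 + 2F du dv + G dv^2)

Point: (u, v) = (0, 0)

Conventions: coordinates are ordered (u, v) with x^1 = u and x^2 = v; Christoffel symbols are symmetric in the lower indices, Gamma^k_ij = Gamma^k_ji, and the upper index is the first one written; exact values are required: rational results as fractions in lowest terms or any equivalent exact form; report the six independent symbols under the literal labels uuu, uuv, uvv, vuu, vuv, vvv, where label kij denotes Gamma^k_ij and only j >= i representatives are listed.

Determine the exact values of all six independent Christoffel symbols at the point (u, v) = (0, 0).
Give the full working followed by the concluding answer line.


E = 1/4, F = 0, G = 17/4 at the point
E_u = 0, E_v = 0, F_u = -2, F_v = 4/3, G_u = 0, G_v = -28/3
EG - F^2 = 17/16;  g^inv = (16/17) * [[17/4, 0], [0, 1/4]]
first-kind symbols [ij,l] = (1/2)(d_i g_jl + d_j g_il - d_l g_ij): [uu,u] = E_u/2 = 0, [uu,v] = F_u - E_v/2 = -2, [uv,u] = E_v/2 = 0, [uv,v] = G_u/2 = 0, [vv,u] = F_v - G_u/2 = 4/3, [vv,v] = G_v/2 = -14/3
Gamma^u_ij = (G*[ij,u] - F*[ij,v])/(EG - F^2), Gamma^v_ij = (E*[ij,v] - F*[ij,u])/(EG - F^2)

Answer: Gamma_uuu = 0, Gamma_uuv = 0, Gamma_uvv = 16/3, Gamma_vuu = -8/17, Gamma_vuv = 0, Gamma_vvv = -56/51


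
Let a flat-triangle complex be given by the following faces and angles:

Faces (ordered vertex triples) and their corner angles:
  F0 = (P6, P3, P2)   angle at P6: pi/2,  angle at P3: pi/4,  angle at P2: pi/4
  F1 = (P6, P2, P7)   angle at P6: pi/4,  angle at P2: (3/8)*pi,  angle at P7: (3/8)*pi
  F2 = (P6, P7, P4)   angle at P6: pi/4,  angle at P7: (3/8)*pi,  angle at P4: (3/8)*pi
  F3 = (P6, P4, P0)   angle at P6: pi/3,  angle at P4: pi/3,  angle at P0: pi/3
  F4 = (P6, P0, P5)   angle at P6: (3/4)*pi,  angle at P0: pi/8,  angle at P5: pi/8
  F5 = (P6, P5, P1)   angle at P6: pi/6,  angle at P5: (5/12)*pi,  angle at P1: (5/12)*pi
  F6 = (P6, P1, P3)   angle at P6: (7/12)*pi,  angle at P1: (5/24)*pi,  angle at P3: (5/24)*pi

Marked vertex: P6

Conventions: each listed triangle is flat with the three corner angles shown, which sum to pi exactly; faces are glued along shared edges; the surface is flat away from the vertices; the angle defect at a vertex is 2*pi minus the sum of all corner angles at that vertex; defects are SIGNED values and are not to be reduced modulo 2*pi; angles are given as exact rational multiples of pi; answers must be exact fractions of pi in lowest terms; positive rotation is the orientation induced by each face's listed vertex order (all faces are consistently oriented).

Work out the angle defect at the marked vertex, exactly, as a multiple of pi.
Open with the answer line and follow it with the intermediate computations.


Answer: defect(P6) = (-5/6)*pi

Sum of corner angles at P6: (17/6)*pi
defect = 2*pi - (17/6)*pi


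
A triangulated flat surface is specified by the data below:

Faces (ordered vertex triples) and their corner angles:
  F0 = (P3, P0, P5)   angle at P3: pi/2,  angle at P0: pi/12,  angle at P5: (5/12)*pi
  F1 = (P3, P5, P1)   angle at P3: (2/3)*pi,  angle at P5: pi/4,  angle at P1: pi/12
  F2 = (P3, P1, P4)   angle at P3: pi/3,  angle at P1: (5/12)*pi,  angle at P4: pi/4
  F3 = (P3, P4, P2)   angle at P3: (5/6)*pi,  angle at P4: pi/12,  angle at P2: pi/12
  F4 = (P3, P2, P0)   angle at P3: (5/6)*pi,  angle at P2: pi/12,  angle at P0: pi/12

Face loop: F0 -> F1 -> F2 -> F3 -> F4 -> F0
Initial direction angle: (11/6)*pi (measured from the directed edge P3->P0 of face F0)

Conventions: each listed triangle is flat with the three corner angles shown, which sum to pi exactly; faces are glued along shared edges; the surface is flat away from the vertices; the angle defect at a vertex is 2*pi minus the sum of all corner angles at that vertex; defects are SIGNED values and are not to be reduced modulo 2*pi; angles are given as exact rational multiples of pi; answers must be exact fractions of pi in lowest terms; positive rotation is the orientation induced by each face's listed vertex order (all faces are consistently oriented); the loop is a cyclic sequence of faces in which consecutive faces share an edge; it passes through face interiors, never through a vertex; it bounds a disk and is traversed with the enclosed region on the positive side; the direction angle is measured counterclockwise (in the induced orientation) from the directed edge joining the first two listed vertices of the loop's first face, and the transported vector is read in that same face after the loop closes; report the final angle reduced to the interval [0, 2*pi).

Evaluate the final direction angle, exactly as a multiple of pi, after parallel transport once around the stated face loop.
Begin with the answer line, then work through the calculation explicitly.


Answer: final direction angle = (2/3)*pi

enclosed vertex P3: corner angles sum to (19/6)*pi, defect = 2*pi - (19/6)*pi = (-7/6)*pi
adding the enclosed defects to the starting angle (mod 2*pi, induced orientation) gives the holonomy
final angle = (11/6)*pi - (7/6)*pi = (2/3)*pi (mod 2*pi)


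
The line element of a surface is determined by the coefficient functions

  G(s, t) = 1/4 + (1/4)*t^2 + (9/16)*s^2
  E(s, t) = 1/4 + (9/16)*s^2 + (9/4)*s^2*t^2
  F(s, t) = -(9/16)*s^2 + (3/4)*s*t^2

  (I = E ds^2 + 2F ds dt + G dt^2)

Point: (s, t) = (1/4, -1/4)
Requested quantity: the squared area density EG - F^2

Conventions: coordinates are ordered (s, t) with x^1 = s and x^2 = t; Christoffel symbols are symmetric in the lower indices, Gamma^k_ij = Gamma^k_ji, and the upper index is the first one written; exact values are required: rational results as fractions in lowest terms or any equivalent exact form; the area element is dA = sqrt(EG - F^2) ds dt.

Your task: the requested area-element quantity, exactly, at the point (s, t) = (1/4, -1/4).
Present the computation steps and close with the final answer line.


E = 301/1024, F = -3/128, G = 77/256; EG - F^2 = 23033/262144

Answer: EG - F^2 = 23033/262144


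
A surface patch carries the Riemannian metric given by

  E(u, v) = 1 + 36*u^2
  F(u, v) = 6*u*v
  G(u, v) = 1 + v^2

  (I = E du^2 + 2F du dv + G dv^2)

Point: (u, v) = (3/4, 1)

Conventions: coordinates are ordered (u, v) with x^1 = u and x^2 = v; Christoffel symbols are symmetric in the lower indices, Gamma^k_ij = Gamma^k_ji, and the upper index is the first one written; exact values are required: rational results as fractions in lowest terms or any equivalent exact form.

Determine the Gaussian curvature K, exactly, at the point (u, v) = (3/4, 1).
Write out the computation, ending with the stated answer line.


E = 85/4, F = 9/2, G = 2, EG - F^2 = 89/4 at the point
E_u = 54, E_v = 0, F_u = 6, F_v = 9/2, G_u = 0, G_v = 2
E_vv = 0, F_uv = 6, G_uu = 0
K follows from Brioschi's formula, (det M1 - det M2)/(EG - F^2)^2.
M1 = [[-E_vv/2 + F_uv - G_uu/2, E_u/2, F_u - E_v/2], [F_v - G_u/2, E, F], [G_v/2, F, G]] = [[6, 27, 6], [9/2, 85/4, 9/2], [1, 9/2, 2]]; det M1 = 6
M2 = [[0, E_v/2, G_u/2], [E_v/2, E, F], [G_u/2, F, G]] = [[0, 0, 0], [0, 85/4, 9/2], [0, 9/2, 2]]; det M2 = 0
det M1 - det M2 = 6; K = 6 / (89/4)^2 = 96/7921

Answer: K = 96/7921


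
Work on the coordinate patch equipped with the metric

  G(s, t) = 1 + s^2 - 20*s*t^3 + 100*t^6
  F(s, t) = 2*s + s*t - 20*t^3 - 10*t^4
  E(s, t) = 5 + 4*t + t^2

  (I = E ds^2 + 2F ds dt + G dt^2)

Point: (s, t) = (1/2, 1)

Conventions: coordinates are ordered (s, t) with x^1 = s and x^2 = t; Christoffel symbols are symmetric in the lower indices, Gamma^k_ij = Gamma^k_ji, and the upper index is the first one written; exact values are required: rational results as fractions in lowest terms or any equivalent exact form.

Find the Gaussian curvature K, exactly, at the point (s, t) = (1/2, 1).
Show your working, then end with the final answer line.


E = 10, F = -57/2, G = 365/4, EG - F^2 = 401/4 at the point
E_s = 0, E_t = 6, F_s = 3, F_t = -199/2, G_s = -19, G_t = 570
E_tt = 2, F_st = 1, G_ss = 2
Brioschi: K = (det M1 - det M2) / (EG - F^2)^2 with the standard first/second-derivative matrices M1, M2.
M1 = [[-E_tt/2 + F_st - G_ss/2, E_s/2, F_s - E_t/2], [F_t - G_s/2, E, F], [G_t/2, F, G]] = [[-1, 0, 0], [-90, 10, -57/2], [285, -57/2, 365/4]]; det M1 = -401/4
M2 = [[0, E_t/2, G_s/2], [E_t/2, E, F], [G_s/2, F, G]] = [[0, 3, -19/2], [3, 10, -57/2], [-19/2, -57/2, 365/4]]; det M2 = -397/4
det M1 - det M2 = -1; K = -1 / (401/4)^2 = -16/160801

Answer: K = -16/160801


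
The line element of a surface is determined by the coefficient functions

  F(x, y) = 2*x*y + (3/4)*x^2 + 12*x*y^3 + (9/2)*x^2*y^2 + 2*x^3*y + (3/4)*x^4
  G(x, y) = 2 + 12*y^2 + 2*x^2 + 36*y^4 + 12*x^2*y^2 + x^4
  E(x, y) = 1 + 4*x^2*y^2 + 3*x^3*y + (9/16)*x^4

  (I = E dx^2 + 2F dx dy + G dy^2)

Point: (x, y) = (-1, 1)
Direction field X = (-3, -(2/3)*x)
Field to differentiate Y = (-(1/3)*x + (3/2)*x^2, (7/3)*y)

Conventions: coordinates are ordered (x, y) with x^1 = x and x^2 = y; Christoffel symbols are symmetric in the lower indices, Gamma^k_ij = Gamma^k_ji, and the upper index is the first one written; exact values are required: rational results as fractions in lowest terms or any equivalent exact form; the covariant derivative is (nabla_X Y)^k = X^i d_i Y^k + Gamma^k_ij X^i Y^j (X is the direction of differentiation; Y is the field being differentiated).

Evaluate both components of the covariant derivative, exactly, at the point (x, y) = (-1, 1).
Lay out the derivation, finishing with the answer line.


E = 41/16, F = -10, G = 65 at the point
E_x = -5/4, E_y = 5, F_x = 13/2, F_y = -31, G_x = -32, G_y = 192
EG - F^2 = 1065/16;  g^inv = (16/1065) * [[65, 10], [10, 41/16]]
first-kind symbols [ij,l] = (1/2)(d_i g_jl + d_j g_il - d_l g_ij): [xx,x] = E_x/2 = -5/8, [xx,y] = F_x - E_y/2 = 4, [xy,x] = E_y/2 = 5/2, [xy,y] = G_x/2 = -16, [yy,x] = F_y - G_x/2 = -15, [yy,y] = G_y/2 = 96
Gamma^x_ij = (G*[ij,x] - F*[ij,y])/(EG - F^2), Gamma^y_ij = (E*[ij,y] - F*[ij,x])/(EG - F^2)
Gamma_xxx = -2/213, Gamma_xxy = 8/213, Gamma_xyy = -16/71, Gamma_yxx = 64/1065, Gamma_yxy = -256/1065, Gamma_yyy = 512/355
X = (-3, 2/3), Y = (11/6, 7/3) at the point

Answer: (nabla_X Y)^x = 18181/1917, (nabla_X Y)^y = 46558/9585


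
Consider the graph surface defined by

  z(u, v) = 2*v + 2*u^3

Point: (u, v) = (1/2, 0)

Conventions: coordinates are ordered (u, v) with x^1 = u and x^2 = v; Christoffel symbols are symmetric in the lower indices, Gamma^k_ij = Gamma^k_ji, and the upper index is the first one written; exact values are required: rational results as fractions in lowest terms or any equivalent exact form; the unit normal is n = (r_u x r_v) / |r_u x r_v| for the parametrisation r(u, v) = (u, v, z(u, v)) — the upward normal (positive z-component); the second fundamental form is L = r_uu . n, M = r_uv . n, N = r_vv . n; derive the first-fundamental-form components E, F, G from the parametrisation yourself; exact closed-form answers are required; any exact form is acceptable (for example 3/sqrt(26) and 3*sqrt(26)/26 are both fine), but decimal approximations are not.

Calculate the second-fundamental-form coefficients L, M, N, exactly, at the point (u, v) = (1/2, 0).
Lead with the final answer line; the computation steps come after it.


Answer: L = 12*sqrt(29)/29, M = 0, N = 0

z_u = 3/2, z_v = 2, z_uu = 6, z_uv = 0, z_vv = 0
E = 13/4, F = 3, G = 5; answer radicand W^2 = 29/4
unnormalised second-form numerators: l = 6, m = 0, n = 0; L = l/sqrt(29/4), and similarly M = m/sqrt(W^2), N = n/sqrt(W^2)


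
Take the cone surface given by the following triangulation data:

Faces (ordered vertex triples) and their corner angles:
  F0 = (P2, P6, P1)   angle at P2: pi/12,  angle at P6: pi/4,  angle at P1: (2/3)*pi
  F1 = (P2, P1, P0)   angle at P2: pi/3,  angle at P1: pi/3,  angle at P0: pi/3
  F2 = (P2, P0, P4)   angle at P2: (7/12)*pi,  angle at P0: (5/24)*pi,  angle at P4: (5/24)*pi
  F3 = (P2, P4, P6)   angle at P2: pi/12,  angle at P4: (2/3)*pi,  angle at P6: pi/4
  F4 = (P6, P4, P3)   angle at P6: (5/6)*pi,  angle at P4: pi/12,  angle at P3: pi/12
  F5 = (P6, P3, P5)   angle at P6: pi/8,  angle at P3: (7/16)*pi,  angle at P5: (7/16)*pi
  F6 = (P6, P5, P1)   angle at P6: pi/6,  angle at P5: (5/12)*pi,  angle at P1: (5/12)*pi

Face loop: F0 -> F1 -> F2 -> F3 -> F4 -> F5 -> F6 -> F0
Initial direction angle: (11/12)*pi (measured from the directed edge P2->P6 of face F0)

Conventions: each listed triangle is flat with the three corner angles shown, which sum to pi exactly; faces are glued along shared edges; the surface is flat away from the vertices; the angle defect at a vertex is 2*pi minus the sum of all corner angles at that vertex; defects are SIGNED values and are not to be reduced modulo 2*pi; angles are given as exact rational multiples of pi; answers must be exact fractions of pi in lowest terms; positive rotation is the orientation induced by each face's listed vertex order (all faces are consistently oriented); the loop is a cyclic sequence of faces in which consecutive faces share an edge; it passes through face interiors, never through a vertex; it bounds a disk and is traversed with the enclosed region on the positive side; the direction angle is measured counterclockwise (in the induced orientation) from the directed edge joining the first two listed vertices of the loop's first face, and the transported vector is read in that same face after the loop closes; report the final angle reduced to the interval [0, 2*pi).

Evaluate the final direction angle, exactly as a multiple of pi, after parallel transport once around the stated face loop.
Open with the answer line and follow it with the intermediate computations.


Answer: final direction angle = (5/24)*pi

enclosed vertex P2: corner angles sum to (13/12)*pi, defect = 2*pi - (13/12)*pi = (11/12)*pi
enclosed vertex P6: corner angles sum to (13/8)*pi, defect = 2*pi - (13/8)*pi = (3/8)*pi
by Gauss-Bonnet the loop rotates the vector by the enclosed defect sum (positive orientation, mod 2*pi)
final angle = (11/12)*pi + (31/24)*pi = (5/24)*pi (mod 2*pi)


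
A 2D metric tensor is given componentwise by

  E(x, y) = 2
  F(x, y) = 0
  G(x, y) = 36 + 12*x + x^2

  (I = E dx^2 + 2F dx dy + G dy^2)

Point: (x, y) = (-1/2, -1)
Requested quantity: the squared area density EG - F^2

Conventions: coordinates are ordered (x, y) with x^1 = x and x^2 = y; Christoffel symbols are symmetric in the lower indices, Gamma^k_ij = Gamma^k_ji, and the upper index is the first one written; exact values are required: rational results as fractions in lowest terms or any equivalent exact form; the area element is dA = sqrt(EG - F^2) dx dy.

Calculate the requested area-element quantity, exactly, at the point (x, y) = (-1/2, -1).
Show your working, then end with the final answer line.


E = 2, F = 0, G = 121/4; EG - F^2 = 121/2

Answer: EG - F^2 = 121/2


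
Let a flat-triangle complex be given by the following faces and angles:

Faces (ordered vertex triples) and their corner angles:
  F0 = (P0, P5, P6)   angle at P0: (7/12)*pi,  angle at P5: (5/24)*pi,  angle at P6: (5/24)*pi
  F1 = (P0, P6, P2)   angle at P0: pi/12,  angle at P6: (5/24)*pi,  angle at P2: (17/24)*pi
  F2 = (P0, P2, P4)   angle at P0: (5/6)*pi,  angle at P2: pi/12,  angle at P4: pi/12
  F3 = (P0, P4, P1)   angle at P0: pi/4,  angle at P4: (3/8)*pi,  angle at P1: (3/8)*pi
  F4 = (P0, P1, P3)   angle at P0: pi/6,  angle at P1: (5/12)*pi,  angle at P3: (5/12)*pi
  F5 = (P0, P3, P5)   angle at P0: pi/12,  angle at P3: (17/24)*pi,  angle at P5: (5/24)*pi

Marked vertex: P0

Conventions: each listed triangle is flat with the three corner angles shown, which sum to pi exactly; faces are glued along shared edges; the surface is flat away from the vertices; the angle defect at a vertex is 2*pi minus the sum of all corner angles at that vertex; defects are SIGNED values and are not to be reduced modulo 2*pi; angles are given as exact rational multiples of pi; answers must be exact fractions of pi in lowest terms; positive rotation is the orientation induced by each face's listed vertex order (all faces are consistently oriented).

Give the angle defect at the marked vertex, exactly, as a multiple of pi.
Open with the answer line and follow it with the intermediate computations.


Answer: defect(P0) = 0

Sum of corner angles at P0: 2*pi
defect = 2*pi - 2*pi


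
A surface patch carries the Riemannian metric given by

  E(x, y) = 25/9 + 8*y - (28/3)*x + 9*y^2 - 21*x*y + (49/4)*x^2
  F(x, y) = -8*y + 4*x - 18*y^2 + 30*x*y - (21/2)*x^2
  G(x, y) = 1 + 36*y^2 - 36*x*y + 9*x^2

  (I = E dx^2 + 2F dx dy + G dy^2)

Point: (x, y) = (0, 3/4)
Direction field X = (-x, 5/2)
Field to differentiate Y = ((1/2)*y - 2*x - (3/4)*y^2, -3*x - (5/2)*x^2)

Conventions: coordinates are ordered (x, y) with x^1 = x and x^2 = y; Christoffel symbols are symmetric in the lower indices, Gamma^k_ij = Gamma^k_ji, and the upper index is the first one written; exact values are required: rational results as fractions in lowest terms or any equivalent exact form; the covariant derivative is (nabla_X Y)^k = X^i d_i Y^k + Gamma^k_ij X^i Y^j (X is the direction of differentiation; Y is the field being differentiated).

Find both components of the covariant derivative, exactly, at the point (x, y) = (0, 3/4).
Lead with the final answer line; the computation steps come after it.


Answer: (nabla_X Y)^x = -251255/157088, (nabla_X Y)^y = 3645/78544

E = 1993/144, F = -129/8, G = 85/4 at the point
E_x = -301/12, E_y = 43/2, F_x = 53/2, F_y = -35, G_x = -27, G_y = 54
EG - F^2 = 4909/144;  g^inv = (144/4909) * [[85/4, 129/8], [129/8, 1993/144]]
first-kind symbols [ij,l] = (1/2)(d_i g_jl + d_j g_il - d_l g_ij): [xx,x] = E_x/2 = -301/24, [xx,y] = F_x - E_y/2 = 63/4, [xy,x] = E_y/2 = 43/4, [xy,y] = G_x/2 = -27/2, [yy,x] = F_y - G_x/2 = -43/2, [yy,y] = G_y/2 = 27
Gamma^x_ij = (G*[ij,x] - F*[ij,y])/(EG - F^2), Gamma^y_ij = (E*[ij,y] - F*[ij,x])/(EG - F^2)
Gamma_xxx = -1806/4909, Gamma_xxy = 1548/4909, Gamma_xyy = -3096/4909, Gamma_yxx = 2268/4909, Gamma_yxy = -1944/4909, Gamma_yyy = 3888/4909
X = (0, 5/2), Y = (-3/64, 0) at the point


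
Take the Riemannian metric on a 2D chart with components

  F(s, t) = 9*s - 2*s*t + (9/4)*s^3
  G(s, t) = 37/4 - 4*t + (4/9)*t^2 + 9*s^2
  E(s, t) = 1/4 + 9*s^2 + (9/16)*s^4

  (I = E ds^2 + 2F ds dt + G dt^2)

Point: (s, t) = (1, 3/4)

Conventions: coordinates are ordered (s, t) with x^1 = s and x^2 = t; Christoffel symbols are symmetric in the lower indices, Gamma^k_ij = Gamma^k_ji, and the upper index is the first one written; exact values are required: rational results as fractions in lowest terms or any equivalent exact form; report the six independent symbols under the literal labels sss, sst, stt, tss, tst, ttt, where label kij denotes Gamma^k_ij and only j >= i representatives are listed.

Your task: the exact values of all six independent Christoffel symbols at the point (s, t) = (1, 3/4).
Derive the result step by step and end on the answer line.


E = 157/16, F = 39/4, G = 31/2 at the point
E_s = 81/4, E_t = 0, F_s = 57/4, F_t = -2, G_s = 18, G_t = -10/3
EG - F^2 = 1825/32;  g^inv = (32/1825) * [[31/2, -39/4], [-39/4, 157/16]]
first-kind symbols [ij,l] = (1/2)(d_i g_jl + d_j g_il - d_l g_ij): [ss,s] = E_s/2 = 81/8, [ss,t] = F_s - E_t/2 = 57/4, [st,s] = E_t/2 = 0, [st,t] = G_s/2 = 9, [tt,s] = F_t - G_s/2 = -11, [tt,t] = G_t/2 = -5/3
Gamma^s_ij = (G*[ij,s] - F*[ij,t])/(EG - F^2), Gamma^t_ij = (E*[ij,t] - F*[ij,s])/(EG - F^2)

Answer: Gamma_sss = 576/1825, Gamma_sst = -2808/1825, Gamma_stt = -4936/1825, Gamma_tss = 2631/3650, Gamma_tst = 2826/1825, Gamma_ttt = 8726/5475


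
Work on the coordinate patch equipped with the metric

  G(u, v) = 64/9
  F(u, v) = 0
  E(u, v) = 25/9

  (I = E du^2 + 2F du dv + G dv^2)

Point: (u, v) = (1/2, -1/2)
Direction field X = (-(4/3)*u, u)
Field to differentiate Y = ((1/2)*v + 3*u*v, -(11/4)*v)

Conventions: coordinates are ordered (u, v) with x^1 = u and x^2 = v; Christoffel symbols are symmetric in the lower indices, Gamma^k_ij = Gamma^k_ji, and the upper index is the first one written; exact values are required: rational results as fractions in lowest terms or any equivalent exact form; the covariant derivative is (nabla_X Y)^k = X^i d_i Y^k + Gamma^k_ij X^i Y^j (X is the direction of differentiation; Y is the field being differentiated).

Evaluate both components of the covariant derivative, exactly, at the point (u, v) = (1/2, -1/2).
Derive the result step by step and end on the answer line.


E = 25/9, F = 0, G = 64/9 at the point
E_u = 0, E_v = 0, F_u = 0, F_v = 0, G_u = 0, G_v = 0
EG - F^2 = 1600/81;  g^inv = (81/1600) * [[64/9, 0], [0, 25/9]]
first-kind symbols [ij,l] = (1/2)(d_i g_jl + d_j g_il - d_l g_ij): [uu,u] = E_u/2 = 0, [uu,v] = F_u - E_v/2 = 0, [uv,u] = E_v/2 = 0, [uv,v] = G_u/2 = 0, [vv,u] = F_v - G_u/2 = 0, [vv,v] = G_v/2 = 0
Gamma^u_ij = (G*[ij,u] - F*[ij,v])/(EG - F^2), Gamma^v_ij = (E*[ij,v] - F*[ij,u])/(EG - F^2)
Gamma_uuu = 0, Gamma_uuv = 0, Gamma_uvv = 0, Gamma_vuu = 0, Gamma_vuv = 0, Gamma_vvv = 0
X = (-2/3, 1/2), Y = (-1, 11/8) at the point

Answer: (nabla_X Y)^u = 2, (nabla_X Y)^v = -11/8
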